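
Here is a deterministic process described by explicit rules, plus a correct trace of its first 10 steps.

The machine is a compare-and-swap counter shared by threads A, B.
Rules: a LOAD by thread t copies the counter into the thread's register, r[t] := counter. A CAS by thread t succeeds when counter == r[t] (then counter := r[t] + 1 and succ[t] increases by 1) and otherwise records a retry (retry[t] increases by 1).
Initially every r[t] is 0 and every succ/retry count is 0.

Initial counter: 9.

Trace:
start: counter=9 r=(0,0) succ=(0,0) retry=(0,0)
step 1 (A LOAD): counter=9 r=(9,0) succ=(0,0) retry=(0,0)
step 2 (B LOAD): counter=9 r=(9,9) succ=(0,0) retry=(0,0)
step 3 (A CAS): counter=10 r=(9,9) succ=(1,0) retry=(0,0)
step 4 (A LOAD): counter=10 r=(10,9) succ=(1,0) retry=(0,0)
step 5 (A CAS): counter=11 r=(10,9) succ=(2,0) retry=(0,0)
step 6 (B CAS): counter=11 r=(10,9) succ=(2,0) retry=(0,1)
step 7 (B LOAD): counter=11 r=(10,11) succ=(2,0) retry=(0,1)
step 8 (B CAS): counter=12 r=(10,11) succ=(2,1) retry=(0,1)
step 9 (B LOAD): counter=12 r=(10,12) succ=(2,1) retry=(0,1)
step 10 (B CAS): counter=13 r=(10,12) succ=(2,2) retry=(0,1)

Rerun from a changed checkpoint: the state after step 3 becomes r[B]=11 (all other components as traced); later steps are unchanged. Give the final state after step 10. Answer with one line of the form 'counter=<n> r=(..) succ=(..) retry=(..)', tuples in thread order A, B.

counter=14 r=(10,13) succ=(2,3) retry=(0,0)

state after step 3 := counter=10 r=(9,11) succ=(1,0) retry=(0,0)
step 4 (A LOAD): counter=10 r=(10,11) succ=(1,0) retry=(0,0)
step 5 (A CAS): counter=11 r=(10,11) succ=(2,0) retry=(0,0)
step 6 (B CAS): counter=12 r=(10,11) succ=(2,1) retry=(0,0)
step 7 (B LOAD): counter=12 r=(10,12) succ=(2,1) retry=(0,0)
step 8 (B CAS): counter=13 r=(10,12) succ=(2,2) retry=(0,0)
step 9 (B LOAD): counter=13 r=(10,13) succ=(2,2) retry=(0,0)
step 10 (B CAS): counter=14 r=(10,13) succ=(2,3) retry=(0,0)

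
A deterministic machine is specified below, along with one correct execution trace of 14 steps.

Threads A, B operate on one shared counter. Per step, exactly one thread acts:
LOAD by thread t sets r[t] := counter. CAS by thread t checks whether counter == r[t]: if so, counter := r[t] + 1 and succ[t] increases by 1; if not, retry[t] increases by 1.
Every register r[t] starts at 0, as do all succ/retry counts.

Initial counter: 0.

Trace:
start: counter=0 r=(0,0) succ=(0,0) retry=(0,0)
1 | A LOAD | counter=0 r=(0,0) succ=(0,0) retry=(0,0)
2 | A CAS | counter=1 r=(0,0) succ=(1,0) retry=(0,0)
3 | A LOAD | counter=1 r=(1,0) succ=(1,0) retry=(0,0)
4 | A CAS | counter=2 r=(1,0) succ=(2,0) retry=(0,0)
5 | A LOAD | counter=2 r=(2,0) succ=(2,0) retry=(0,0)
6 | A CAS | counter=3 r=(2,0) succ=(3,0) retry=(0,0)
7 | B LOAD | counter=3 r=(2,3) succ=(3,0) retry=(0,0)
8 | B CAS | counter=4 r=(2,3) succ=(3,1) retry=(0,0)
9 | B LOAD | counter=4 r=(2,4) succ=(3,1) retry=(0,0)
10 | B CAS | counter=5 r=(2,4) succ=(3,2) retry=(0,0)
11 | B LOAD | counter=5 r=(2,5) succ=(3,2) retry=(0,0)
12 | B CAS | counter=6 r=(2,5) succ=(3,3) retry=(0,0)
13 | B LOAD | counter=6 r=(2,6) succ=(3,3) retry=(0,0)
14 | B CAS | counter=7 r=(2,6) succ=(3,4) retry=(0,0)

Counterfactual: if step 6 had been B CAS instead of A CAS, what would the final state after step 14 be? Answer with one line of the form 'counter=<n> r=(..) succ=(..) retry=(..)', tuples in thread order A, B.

counter=6 r=(2,5) succ=(2,4) retry=(0,1)

(re-executing from step 6 with the substitution; state before step 6: counter=2 r=(2,0) succ=(2,0) retry=(0,0))
6 | B CAS | counter=2 r=(2,0) succ=(2,0) retry=(0,1)
7 | B LOAD | counter=2 r=(2,2) succ=(2,0) retry=(0,1)
8 | B CAS | counter=3 r=(2,2) succ=(2,1) retry=(0,1)
9 | B LOAD | counter=3 r=(2,3) succ=(2,1) retry=(0,1)
10 | B CAS | counter=4 r=(2,3) succ=(2,2) retry=(0,1)
11 | B LOAD | counter=4 r=(2,4) succ=(2,2) retry=(0,1)
12 | B CAS | counter=5 r=(2,4) succ=(2,3) retry=(0,1)
13 | B LOAD | counter=5 r=(2,5) succ=(2,3) retry=(0,1)
14 | B CAS | counter=6 r=(2,5) succ=(2,4) retry=(0,1)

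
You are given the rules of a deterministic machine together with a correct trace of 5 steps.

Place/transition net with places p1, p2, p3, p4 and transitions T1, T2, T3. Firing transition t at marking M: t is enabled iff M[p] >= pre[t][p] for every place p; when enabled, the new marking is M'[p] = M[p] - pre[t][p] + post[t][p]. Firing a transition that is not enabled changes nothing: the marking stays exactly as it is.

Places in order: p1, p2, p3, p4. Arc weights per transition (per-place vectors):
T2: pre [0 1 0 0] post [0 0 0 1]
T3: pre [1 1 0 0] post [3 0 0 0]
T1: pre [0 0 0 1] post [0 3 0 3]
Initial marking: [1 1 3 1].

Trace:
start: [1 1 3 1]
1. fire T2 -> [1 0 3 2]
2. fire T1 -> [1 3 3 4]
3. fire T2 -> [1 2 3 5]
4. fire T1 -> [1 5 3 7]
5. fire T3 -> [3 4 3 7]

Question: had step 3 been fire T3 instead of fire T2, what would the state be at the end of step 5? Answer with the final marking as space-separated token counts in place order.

5 4 3 6

(re-executing from step 3 with the substitution; state before step 3: [1 3 3 4])
3. fire T3 -> [3 2 3 4]
4. fire T1 -> [3 5 3 6]
5. fire T3 -> [5 4 3 6]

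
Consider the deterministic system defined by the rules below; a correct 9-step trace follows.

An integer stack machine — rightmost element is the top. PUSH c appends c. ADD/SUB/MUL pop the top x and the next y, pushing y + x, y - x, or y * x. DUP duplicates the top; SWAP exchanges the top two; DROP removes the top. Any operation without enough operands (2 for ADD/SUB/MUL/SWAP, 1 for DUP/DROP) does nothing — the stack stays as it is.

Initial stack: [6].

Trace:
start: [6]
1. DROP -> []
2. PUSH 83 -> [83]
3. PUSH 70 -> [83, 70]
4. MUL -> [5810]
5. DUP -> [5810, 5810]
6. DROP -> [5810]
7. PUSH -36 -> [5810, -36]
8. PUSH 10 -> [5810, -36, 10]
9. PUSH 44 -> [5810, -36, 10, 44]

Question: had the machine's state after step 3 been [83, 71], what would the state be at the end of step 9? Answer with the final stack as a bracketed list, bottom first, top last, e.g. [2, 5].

state after step 3 := [83, 71]
4. MUL -> [5893]
5. DUP -> [5893, 5893]
6. DROP -> [5893]
7. PUSH -36 -> [5893, -36]
8. PUSH 10 -> [5893, -36, 10]
9. PUSH 44 -> [5893, -36, 10, 44]

[5893, -36, 10, 44]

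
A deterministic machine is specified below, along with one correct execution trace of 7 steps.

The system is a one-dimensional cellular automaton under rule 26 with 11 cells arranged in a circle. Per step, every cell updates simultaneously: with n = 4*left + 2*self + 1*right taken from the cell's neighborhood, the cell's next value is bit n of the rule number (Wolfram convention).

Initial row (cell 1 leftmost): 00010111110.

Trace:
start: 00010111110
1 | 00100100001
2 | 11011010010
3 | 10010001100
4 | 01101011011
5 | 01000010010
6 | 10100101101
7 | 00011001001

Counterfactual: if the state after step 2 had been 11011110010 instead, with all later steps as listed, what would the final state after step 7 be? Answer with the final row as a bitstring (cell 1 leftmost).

00011001001

state after step 2 := 11011110010
3 | 10010001100
4 | 01101011011
5 | 01000010010
6 | 10100101101
7 | 00011001001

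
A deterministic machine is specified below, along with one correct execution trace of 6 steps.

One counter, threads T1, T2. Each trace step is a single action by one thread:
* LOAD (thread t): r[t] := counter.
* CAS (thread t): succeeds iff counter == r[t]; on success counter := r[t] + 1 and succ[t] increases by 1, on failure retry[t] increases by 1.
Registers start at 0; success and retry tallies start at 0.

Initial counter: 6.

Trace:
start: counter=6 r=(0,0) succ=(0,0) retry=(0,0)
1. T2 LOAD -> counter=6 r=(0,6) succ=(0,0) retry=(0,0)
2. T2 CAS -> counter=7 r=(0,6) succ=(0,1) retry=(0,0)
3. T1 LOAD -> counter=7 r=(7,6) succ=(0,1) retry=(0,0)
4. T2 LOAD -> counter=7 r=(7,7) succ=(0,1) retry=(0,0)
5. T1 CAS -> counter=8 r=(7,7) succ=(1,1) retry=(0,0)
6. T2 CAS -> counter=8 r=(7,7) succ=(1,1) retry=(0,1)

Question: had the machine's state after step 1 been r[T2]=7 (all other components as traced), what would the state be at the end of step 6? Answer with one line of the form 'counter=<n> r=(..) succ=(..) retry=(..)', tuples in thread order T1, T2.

state after step 1 := counter=6 r=(0,7) succ=(0,0) retry=(0,0)
2. T2 CAS -> counter=6 r=(0,7) succ=(0,0) retry=(0,1)
3. T1 LOAD -> counter=6 r=(6,7) succ=(0,0) retry=(0,1)
4. T2 LOAD -> counter=6 r=(6,6) succ=(0,0) retry=(0,1)
5. T1 CAS -> counter=7 r=(6,6) succ=(1,0) retry=(0,1)
6. T2 CAS -> counter=7 r=(6,6) succ=(1,0) retry=(0,2)

counter=7 r=(6,6) succ=(1,0) retry=(0,2)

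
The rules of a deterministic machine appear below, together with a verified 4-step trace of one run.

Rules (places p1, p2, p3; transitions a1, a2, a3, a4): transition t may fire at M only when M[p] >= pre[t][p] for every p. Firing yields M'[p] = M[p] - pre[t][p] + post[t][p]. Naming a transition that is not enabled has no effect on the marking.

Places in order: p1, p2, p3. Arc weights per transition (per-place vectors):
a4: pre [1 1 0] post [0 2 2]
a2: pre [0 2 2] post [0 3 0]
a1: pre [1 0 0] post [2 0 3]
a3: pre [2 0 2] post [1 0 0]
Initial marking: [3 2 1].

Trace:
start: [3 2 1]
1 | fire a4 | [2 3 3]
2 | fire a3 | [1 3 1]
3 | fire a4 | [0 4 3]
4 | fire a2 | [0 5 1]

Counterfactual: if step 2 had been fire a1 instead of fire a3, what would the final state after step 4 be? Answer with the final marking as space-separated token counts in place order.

2 5 6

(re-executing from step 2 with the substitution; state before step 2: [2 3 3])
2 | fire a1 | [3 3 6]
3 | fire a4 | [2 4 8]
4 | fire a2 | [2 5 6]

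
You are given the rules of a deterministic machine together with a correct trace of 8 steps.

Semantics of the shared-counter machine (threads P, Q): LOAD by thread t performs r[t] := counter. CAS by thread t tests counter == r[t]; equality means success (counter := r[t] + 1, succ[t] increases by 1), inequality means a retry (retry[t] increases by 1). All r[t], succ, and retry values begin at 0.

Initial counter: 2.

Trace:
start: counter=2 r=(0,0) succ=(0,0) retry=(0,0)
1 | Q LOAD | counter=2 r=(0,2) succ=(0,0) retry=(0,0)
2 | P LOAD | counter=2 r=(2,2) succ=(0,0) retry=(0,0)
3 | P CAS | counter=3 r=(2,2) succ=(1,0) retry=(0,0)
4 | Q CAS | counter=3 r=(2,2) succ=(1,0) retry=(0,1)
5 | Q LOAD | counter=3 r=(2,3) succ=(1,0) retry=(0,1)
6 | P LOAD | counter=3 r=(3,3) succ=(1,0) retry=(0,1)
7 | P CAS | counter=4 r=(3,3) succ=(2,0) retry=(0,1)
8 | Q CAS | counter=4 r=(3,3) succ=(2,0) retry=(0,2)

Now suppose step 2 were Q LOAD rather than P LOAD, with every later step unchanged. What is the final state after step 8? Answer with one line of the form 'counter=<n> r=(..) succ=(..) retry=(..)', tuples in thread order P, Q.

(re-executing from step 2 with the substitution; state before step 2: counter=2 r=(0,2) succ=(0,0) retry=(0,0))
2 | Q LOAD | counter=2 r=(0,2) succ=(0,0) retry=(0,0)
3 | P CAS | counter=2 r=(0,2) succ=(0,0) retry=(1,0)
4 | Q CAS | counter=3 r=(0,2) succ=(0,1) retry=(1,0)
5 | Q LOAD | counter=3 r=(0,3) succ=(0,1) retry=(1,0)
6 | P LOAD | counter=3 r=(3,3) succ=(0,1) retry=(1,0)
7 | P CAS | counter=4 r=(3,3) succ=(1,1) retry=(1,0)
8 | Q CAS | counter=4 r=(3,3) succ=(1,1) retry=(1,1)

counter=4 r=(3,3) succ=(1,1) retry=(1,1)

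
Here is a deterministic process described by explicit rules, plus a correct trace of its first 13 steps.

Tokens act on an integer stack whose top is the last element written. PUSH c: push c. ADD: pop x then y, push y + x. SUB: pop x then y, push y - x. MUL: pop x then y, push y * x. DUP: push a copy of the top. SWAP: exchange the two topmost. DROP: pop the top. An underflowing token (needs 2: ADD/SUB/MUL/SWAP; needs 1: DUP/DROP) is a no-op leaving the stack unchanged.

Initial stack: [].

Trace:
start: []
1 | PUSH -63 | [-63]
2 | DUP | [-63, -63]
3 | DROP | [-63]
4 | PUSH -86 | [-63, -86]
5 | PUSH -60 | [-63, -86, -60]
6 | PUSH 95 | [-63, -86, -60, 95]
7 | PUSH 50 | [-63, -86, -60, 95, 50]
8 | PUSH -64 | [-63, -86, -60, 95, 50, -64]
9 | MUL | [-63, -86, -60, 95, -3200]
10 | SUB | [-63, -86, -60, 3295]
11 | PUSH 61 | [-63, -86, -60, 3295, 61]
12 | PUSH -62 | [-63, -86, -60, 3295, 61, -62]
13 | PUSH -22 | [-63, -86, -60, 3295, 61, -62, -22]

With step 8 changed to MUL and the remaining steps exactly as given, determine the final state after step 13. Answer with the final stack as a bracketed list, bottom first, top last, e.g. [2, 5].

(re-executing from step 8 with the substitution; state before step 8: [-63, -86, -60, 95, 50])
8 | MUL | [-63, -86, -60, 4750]
9 | MUL | [-63, -86, -285000]
10 | SUB | [-63, 284914]
11 | PUSH 61 | [-63, 284914, 61]
12 | PUSH -62 | [-63, 284914, 61, -62]
13 | PUSH -22 | [-63, 284914, 61, -62, -22]

[-63, 284914, 61, -62, -22]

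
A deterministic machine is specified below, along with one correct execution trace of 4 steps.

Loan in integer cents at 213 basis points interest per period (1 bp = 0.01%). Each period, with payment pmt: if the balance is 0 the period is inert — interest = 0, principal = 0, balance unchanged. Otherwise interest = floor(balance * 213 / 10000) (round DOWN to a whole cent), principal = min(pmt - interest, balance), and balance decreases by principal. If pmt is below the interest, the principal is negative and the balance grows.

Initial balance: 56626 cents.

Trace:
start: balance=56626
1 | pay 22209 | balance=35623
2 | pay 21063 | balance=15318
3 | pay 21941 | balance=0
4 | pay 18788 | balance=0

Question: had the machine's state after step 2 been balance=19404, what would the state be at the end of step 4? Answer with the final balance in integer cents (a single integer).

0

state after step 2 := balance=19404
3 | pay 21941 | balance=0
4 | pay 18788 | balance=0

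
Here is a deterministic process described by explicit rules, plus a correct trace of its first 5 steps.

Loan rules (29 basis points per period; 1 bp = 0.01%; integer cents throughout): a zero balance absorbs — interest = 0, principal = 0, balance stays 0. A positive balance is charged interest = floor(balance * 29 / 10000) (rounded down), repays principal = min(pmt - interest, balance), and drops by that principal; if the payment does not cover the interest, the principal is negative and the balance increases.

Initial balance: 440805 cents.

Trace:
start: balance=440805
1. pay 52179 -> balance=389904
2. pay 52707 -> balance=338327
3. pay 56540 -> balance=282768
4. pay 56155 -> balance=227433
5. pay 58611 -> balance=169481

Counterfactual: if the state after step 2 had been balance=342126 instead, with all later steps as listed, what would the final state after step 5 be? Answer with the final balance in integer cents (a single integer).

173313

state after step 2 := balance=342126
3. pay 56540 -> balance=286578
4. pay 56155 -> balance=231254
5. pay 58611 -> balance=173313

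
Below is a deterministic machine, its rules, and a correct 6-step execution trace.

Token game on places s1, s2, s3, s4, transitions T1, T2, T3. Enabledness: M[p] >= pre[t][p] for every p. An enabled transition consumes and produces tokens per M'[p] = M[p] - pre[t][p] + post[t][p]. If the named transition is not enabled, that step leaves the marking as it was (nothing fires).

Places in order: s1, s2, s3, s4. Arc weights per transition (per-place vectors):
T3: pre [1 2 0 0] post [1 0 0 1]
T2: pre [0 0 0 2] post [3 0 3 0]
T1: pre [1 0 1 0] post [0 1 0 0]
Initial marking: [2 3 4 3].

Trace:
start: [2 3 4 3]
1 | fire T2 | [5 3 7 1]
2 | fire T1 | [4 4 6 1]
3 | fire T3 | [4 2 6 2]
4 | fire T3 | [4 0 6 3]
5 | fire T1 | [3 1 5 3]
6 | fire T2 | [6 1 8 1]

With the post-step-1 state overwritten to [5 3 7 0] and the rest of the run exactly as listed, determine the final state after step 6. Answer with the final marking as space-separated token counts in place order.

state after step 1 := [5 3 7 0]
2 | fire T1 | [4 4 6 0]
3 | fire T3 | [4 2 6 1]
4 | fire T3 | [4 0 6 2]
5 | fire T1 | [3 1 5 2]
6 | fire T2 | [6 1 8 0]

6 1 8 0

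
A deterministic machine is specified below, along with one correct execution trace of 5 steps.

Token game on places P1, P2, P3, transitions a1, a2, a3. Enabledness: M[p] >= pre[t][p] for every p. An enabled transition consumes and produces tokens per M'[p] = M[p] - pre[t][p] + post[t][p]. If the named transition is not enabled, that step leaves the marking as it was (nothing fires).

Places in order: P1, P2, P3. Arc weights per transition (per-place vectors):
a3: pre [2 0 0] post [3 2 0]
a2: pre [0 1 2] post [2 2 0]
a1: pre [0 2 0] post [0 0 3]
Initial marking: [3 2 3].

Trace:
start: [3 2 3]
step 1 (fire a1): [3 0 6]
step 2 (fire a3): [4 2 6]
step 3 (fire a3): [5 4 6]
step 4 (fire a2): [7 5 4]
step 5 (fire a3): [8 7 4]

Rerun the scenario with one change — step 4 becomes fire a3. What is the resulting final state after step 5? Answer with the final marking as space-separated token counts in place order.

(re-executing from step 4 with the substitution; state before step 4: [5 4 6])
step 4 (fire a3): [6 6 6]
step 5 (fire a3): [7 8 6]

7 8 6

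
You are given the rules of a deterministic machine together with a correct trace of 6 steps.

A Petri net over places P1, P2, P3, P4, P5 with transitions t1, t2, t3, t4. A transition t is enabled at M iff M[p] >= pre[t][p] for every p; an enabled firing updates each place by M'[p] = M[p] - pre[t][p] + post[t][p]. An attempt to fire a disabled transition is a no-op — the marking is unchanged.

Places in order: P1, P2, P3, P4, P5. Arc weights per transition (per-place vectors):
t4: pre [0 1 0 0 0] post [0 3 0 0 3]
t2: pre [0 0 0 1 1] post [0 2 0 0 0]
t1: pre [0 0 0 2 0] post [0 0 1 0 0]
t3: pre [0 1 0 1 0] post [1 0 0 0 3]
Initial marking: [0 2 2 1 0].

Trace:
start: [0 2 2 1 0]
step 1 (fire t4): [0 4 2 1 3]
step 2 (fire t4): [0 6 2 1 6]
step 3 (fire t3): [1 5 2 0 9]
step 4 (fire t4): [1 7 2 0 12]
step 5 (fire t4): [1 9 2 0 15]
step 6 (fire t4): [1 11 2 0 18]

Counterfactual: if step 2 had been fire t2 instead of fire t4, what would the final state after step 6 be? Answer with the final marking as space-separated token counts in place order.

0 12 2 0 11

(re-executing from step 2 with the substitution; state before step 2: [0 4 2 1 3])
step 2 (fire t2): [0 6 2 0 2]
step 3 (fire t3): [0 6 2 0 2]
step 4 (fire t4): [0 8 2 0 5]
step 5 (fire t4): [0 10 2 0 8]
step 6 (fire t4): [0 12 2 0 11]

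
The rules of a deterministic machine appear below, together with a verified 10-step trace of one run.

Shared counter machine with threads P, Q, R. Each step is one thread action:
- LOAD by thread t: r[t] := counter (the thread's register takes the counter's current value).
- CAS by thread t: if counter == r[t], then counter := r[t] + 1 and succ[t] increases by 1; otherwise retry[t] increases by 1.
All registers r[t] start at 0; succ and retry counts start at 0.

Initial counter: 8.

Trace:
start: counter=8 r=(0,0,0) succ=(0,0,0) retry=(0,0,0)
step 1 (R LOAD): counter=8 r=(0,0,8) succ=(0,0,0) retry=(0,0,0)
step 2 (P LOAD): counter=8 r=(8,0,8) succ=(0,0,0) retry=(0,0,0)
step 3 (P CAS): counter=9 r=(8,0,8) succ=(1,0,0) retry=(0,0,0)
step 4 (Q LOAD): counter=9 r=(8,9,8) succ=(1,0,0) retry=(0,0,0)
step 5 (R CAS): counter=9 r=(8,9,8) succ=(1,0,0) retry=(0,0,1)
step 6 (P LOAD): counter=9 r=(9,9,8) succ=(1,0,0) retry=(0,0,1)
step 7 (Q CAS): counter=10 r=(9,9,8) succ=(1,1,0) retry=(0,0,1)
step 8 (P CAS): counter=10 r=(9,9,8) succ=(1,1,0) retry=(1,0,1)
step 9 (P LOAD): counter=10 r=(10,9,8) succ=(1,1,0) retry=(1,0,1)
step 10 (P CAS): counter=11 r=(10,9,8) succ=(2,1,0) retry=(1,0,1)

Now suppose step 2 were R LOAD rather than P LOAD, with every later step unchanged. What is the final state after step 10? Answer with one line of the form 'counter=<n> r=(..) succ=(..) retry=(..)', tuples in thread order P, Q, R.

(re-executing from step 2 with the substitution; state before step 2: counter=8 r=(0,0,8) succ=(0,0,0) retry=(0,0,0))
step 2 (R LOAD): counter=8 r=(0,0,8) succ=(0,0,0) retry=(0,0,0)
step 3 (P CAS): counter=8 r=(0,0,8) succ=(0,0,0) retry=(1,0,0)
step 4 (Q LOAD): counter=8 r=(0,8,8) succ=(0,0,0) retry=(1,0,0)
step 5 (R CAS): counter=9 r=(0,8,8) succ=(0,0,1) retry=(1,0,0)
step 6 (P LOAD): counter=9 r=(9,8,8) succ=(0,0,1) retry=(1,0,0)
step 7 (Q CAS): counter=9 r=(9,8,8) succ=(0,0,1) retry=(1,1,0)
step 8 (P CAS): counter=10 r=(9,8,8) succ=(1,0,1) retry=(1,1,0)
step 9 (P LOAD): counter=10 r=(10,8,8) succ=(1,0,1) retry=(1,1,0)
step 10 (P CAS): counter=11 r=(10,8,8) succ=(2,0,1) retry=(1,1,0)

counter=11 r=(10,8,8) succ=(2,0,1) retry=(1,1,0)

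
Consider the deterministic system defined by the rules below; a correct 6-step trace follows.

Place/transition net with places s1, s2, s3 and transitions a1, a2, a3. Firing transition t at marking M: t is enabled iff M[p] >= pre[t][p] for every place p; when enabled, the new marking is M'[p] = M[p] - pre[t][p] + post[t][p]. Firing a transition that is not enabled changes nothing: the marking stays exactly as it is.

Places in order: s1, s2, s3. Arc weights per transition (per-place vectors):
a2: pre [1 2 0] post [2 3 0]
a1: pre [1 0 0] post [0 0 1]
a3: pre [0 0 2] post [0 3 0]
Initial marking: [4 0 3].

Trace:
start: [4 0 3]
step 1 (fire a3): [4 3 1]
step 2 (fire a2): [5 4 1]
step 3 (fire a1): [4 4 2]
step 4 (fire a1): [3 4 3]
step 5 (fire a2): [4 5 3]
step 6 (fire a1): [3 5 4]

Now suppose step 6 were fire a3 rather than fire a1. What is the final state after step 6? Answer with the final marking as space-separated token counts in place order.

(re-executing from step 6 with the substitution; state before step 6: [4 5 3])
step 6 (fire a3): [4 8 1]

4 8 1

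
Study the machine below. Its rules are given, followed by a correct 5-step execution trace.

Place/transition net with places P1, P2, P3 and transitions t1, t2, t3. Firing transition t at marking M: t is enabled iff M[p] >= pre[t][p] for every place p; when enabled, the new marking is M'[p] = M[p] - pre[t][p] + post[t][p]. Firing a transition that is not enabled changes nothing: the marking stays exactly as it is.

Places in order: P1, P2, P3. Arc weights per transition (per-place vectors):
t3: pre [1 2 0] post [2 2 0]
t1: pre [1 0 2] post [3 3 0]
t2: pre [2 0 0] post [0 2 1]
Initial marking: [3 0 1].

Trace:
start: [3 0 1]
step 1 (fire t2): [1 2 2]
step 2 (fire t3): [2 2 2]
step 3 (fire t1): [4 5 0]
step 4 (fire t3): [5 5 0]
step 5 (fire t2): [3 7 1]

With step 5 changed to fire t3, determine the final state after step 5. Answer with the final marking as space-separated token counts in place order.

(re-executing from step 5 with the substitution; state before step 5: [5 5 0])
step 5 (fire t3): [6 5 0]

6 5 0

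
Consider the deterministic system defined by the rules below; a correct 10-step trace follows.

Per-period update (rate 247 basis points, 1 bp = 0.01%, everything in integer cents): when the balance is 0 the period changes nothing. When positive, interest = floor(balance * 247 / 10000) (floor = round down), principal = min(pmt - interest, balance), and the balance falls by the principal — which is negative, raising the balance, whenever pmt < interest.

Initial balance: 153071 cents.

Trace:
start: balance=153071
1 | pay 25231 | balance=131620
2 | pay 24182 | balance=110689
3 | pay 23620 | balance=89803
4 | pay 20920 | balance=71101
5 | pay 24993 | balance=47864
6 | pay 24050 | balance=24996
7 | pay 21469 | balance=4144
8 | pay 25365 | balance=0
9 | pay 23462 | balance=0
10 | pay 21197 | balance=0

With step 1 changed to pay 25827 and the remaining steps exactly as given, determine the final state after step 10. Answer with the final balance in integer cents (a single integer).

(re-executing from step 1 with the substitution; state before step 1: balance=153071)
1 | pay 25827 | balance=131024
2 | pay 24182 | balance=110078
3 | pay 23620 | balance=89176
4 | pay 20920 | balance=70458
5 | pay 24993 | balance=47205
6 | pay 24050 | balance=24320
7 | pay 21469 | balance=3451
8 | pay 25365 | balance=0
9 | pay 23462 | balance=0
10 | pay 21197 | balance=0

0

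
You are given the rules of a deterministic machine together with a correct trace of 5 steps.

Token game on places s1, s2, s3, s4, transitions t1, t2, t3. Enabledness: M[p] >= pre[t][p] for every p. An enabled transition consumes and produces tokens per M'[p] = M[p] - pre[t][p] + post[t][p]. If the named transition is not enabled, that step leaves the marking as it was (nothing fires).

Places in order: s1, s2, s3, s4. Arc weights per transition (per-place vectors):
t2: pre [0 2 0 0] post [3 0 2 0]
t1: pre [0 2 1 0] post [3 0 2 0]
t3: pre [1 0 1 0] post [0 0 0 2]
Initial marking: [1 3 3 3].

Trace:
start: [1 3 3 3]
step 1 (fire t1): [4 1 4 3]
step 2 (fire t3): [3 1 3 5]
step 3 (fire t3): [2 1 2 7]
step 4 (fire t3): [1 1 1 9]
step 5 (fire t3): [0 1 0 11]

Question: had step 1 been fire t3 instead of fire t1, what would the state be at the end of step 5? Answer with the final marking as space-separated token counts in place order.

0 3 2 5

(re-executing from step 1 with the substitution; state before step 1: [1 3 3 3])
step 1 (fire t3): [0 3 2 5]
step 2 (fire t3): [0 3 2 5]
step 3 (fire t3): [0 3 2 5]
step 4 (fire t3): [0 3 2 5]
step 5 (fire t3): [0 3 2 5]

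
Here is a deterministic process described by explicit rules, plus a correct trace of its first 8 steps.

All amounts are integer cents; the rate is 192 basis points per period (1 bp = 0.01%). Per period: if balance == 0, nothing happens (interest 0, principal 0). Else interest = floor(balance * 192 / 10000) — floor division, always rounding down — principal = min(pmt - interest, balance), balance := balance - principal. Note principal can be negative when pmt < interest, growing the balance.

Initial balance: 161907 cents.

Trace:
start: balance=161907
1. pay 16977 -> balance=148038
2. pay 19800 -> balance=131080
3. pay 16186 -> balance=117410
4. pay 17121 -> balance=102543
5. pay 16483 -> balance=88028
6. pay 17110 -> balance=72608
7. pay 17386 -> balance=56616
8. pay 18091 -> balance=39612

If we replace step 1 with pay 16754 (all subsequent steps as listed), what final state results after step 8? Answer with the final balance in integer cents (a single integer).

39865

(re-executing from step 1 with the substitution; state before step 1: balance=161907)
1. pay 16754 -> balance=148261
2. pay 19800 -> balance=131307
3. pay 16186 -> balance=117642
4. pay 17121 -> balance=102779
5. pay 16483 -> balance=88269
6. pay 17110 -> balance=72853
7. pay 17386 -> balance=56865
8. pay 18091 -> balance=39865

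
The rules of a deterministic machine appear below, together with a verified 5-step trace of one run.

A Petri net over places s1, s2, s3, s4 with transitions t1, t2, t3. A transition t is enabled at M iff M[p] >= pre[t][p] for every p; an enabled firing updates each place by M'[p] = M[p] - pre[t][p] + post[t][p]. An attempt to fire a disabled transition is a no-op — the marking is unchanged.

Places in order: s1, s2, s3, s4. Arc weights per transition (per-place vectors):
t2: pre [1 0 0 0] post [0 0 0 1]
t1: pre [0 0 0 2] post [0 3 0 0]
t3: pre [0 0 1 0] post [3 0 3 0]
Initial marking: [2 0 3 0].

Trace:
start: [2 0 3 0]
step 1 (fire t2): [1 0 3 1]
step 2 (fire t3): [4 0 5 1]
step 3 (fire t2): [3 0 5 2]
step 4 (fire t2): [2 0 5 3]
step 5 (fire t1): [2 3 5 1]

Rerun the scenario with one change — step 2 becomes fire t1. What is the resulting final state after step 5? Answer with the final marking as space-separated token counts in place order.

0 3 3 0

(re-executing from step 2 with the substitution; state before step 2: [1 0 3 1])
step 2 (fire t1): [1 0 3 1]
step 3 (fire t2): [0 0 3 2]
step 4 (fire t2): [0 0 3 2]
step 5 (fire t1): [0 3 3 0]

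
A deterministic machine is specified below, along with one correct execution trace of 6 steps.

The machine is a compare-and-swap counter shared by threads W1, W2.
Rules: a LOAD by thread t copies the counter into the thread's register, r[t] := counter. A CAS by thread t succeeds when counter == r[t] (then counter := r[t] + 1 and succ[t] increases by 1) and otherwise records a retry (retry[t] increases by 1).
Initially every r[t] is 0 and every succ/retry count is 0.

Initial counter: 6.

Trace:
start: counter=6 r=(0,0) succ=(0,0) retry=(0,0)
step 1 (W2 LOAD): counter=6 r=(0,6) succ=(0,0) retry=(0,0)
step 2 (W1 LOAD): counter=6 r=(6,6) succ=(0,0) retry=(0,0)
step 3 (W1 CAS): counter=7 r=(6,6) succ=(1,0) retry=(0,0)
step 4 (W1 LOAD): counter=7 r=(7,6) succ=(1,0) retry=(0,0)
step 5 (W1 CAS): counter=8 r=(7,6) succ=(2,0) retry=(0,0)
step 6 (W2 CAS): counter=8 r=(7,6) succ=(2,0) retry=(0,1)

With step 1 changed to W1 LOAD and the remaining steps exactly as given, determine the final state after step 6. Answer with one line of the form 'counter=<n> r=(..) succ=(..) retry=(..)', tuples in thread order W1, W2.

counter=8 r=(7,0) succ=(2,0) retry=(0,1)

(re-executing from step 1 with the substitution; state before step 1: counter=6 r=(0,0) succ=(0,0) retry=(0,0))
step 1 (W1 LOAD): counter=6 r=(6,0) succ=(0,0) retry=(0,0)
step 2 (W1 LOAD): counter=6 r=(6,0) succ=(0,0) retry=(0,0)
step 3 (W1 CAS): counter=7 r=(6,0) succ=(1,0) retry=(0,0)
step 4 (W1 LOAD): counter=7 r=(7,0) succ=(1,0) retry=(0,0)
step 5 (W1 CAS): counter=8 r=(7,0) succ=(2,0) retry=(0,0)
step 6 (W2 CAS): counter=8 r=(7,0) succ=(2,0) retry=(0,1)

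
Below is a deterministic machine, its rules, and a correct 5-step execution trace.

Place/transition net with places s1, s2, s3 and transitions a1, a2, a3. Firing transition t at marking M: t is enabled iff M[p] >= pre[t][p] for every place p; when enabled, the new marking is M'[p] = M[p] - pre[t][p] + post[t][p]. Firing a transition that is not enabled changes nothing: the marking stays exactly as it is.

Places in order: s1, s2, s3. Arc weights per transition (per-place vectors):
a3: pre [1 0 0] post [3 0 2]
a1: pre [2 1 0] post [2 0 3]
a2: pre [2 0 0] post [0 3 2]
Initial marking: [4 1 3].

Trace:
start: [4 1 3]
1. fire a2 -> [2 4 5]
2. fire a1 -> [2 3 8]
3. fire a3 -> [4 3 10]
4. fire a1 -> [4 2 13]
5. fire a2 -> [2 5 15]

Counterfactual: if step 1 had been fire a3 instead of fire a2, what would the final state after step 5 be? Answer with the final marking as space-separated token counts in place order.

(re-executing from step 1 with the substitution; state before step 1: [4 1 3])
1. fire a3 -> [6 1 5]
2. fire a1 -> [6 0 8]
3. fire a3 -> [8 0 10]
4. fire a1 -> [8 0 10]
5. fire a2 -> [6 3 12]

6 3 12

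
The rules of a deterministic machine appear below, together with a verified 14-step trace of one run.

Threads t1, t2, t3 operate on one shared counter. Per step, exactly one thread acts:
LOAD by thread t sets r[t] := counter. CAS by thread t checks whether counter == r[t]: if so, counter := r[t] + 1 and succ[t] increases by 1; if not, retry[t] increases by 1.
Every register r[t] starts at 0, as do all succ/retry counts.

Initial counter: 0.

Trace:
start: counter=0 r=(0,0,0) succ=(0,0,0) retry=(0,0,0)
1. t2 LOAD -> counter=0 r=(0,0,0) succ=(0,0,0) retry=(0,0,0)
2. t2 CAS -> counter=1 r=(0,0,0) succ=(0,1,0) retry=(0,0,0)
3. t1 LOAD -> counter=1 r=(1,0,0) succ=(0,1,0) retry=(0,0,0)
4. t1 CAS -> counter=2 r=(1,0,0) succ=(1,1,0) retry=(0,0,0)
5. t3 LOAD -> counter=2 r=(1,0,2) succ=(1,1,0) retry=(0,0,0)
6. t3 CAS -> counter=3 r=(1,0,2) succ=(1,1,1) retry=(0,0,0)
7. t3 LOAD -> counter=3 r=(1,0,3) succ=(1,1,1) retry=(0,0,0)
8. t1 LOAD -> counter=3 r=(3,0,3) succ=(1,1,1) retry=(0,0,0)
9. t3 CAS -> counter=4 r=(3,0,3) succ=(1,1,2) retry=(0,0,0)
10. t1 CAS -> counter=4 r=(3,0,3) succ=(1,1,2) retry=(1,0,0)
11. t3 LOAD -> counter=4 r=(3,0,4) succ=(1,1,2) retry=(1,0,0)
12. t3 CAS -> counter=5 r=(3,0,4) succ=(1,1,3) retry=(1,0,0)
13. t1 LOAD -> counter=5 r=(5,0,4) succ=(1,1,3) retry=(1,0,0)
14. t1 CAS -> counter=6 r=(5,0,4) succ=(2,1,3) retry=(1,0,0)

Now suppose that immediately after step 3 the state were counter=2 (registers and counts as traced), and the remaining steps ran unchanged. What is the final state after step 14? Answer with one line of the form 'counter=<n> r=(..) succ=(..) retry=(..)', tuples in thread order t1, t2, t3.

counter=6 r=(5,0,4) succ=(1,1,3) retry=(2,0,0)

state after step 3 := counter=2 r=(1,0,0) succ=(0,1,0) retry=(0,0,0)
4. t1 CAS -> counter=2 r=(1,0,0) succ=(0,1,0) retry=(1,0,0)
5. t3 LOAD -> counter=2 r=(1,0,2) succ=(0,1,0) retry=(1,0,0)
6. t3 CAS -> counter=3 r=(1,0,2) succ=(0,1,1) retry=(1,0,0)
7. t3 LOAD -> counter=3 r=(1,0,3) succ=(0,1,1) retry=(1,0,0)
8. t1 LOAD -> counter=3 r=(3,0,3) succ=(0,1,1) retry=(1,0,0)
9. t3 CAS -> counter=4 r=(3,0,3) succ=(0,1,2) retry=(1,0,0)
10. t1 CAS -> counter=4 r=(3,0,3) succ=(0,1,2) retry=(2,0,0)
11. t3 LOAD -> counter=4 r=(3,0,4) succ=(0,1,2) retry=(2,0,0)
12. t3 CAS -> counter=5 r=(3,0,4) succ=(0,1,3) retry=(2,0,0)
13. t1 LOAD -> counter=5 r=(5,0,4) succ=(0,1,3) retry=(2,0,0)
14. t1 CAS -> counter=6 r=(5,0,4) succ=(1,1,3) retry=(2,0,0)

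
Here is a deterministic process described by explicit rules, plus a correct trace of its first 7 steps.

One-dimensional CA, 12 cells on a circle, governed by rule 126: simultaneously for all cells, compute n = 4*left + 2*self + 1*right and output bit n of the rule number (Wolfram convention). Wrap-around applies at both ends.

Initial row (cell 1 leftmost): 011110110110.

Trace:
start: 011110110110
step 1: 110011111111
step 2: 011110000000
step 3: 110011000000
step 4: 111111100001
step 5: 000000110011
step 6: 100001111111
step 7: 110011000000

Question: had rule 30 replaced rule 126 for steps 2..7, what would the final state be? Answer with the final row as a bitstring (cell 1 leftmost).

010000100010

(re-executing steps 2..7 under rule 30; state before step 2: 110011111111)
step 2: 001110000000
step 3: 011001000000
step 4: 110111100000
step 5: 100100010001
step 6: 011110111011
step 7: 010000100010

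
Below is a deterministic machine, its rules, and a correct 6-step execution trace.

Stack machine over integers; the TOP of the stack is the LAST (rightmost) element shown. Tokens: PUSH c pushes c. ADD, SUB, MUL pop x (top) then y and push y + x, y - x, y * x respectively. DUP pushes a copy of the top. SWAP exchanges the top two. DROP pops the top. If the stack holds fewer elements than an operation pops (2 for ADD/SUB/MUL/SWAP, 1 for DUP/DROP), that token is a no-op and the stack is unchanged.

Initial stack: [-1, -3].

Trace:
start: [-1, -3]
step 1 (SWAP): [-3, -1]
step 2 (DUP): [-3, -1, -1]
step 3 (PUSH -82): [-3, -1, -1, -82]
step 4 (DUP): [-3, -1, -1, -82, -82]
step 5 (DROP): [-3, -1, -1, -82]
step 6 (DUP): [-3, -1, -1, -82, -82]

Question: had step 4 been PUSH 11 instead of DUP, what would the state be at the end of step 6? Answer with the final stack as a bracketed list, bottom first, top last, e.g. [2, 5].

(re-executing from step 4 with the substitution; state before step 4: [-3, -1, -1, -82])
step 4 (PUSH 11): [-3, -1, -1, -82, 11]
step 5 (DROP): [-3, -1, -1, -82]
step 6 (DUP): [-3, -1, -1, -82, -82]

[-3, -1, -1, -82, -82]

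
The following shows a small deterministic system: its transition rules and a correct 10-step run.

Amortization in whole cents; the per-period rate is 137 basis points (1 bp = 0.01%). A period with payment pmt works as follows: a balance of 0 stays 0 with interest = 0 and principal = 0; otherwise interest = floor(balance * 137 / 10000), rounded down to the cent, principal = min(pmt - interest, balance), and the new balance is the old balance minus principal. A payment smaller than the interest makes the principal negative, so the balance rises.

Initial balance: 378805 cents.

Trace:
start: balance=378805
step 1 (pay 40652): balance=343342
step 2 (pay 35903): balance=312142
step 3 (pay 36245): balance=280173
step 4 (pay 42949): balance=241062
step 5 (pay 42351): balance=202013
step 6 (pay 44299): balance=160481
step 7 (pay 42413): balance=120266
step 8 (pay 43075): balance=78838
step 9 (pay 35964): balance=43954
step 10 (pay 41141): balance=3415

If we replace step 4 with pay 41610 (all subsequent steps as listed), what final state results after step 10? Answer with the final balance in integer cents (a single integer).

4867

(re-executing from step 4 with the substitution; state before step 4: balance=280173)
step 4 (pay 41610): balance=242401
step 5 (pay 42351): balance=203370
step 6 (pay 44299): balance=161857
step 7 (pay 42413): balance=121661
step 8 (pay 43075): balance=80252
step 9 (pay 35964): balance=45387
step 10 (pay 41141): balance=4867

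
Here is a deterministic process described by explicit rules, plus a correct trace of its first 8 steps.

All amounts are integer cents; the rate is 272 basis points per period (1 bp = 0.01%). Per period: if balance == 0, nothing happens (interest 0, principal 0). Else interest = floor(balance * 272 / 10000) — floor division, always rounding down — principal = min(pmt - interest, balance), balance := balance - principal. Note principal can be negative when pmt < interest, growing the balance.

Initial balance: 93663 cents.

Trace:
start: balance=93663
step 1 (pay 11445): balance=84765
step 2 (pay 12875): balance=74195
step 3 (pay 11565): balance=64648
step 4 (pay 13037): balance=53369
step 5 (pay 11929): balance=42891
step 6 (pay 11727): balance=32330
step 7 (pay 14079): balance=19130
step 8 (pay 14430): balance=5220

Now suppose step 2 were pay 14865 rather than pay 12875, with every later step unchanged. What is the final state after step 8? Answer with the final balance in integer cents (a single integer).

(re-executing from step 2 with the substitution; state before step 2: balance=84765)
step 2 (pay 14865): balance=72205
step 3 (pay 11565): balance=62603
step 4 (pay 13037): balance=51268
step 5 (pay 11929): balance=40733
step 6 (pay 11727): balance=30113
step 7 (pay 14079): balance=16853
step 8 (pay 14430): balance=2881

2881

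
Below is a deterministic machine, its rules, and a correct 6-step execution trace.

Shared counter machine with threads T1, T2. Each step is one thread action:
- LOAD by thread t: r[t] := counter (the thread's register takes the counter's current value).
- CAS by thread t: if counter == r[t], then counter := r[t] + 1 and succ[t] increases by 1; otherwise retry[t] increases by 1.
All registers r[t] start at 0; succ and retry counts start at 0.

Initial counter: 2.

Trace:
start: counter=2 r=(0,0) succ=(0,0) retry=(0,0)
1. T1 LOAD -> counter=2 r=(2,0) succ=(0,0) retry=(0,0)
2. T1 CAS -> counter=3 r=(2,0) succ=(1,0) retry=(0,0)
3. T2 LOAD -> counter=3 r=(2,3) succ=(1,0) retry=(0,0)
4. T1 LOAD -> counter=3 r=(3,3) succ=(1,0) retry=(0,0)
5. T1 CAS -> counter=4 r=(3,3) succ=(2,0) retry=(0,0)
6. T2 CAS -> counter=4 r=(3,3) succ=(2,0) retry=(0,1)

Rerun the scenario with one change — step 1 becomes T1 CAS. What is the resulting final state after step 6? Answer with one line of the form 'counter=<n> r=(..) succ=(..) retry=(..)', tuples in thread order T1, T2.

(re-executing from step 1 with the substitution; state before step 1: counter=2 r=(0,0) succ=(0,0) retry=(0,0))
1. T1 CAS -> counter=2 r=(0,0) succ=(0,0) retry=(1,0)
2. T1 CAS -> counter=2 r=(0,0) succ=(0,0) retry=(2,0)
3. T2 LOAD -> counter=2 r=(0,2) succ=(0,0) retry=(2,0)
4. T1 LOAD -> counter=2 r=(2,2) succ=(0,0) retry=(2,0)
5. T1 CAS -> counter=3 r=(2,2) succ=(1,0) retry=(2,0)
6. T2 CAS -> counter=3 r=(2,2) succ=(1,0) retry=(2,1)

counter=3 r=(2,2) succ=(1,0) retry=(2,1)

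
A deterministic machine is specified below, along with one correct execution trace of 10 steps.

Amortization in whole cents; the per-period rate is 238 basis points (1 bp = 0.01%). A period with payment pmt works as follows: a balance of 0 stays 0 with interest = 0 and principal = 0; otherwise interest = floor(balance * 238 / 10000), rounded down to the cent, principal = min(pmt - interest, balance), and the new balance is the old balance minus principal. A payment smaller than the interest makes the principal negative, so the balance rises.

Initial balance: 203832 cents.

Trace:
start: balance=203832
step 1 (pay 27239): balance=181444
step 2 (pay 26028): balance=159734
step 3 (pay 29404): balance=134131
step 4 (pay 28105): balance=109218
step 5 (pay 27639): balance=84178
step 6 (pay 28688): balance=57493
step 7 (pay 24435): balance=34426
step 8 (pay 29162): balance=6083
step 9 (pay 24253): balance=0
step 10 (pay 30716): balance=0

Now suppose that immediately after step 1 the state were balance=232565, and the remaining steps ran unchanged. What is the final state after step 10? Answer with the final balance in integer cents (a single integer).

state after step 1 := balance=232565
step 2 (pay 26028): balance=212072
step 3 (pay 29404): balance=187715
step 4 (pay 28105): balance=164077
step 5 (pay 27639): balance=140343
step 6 (pay 28688): balance=114995
step 7 (pay 24435): balance=93296
step 8 (pay 29162): balance=66354
step 9 (pay 24253): balance=43680
step 10 (pay 30716): balance=14003

14003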